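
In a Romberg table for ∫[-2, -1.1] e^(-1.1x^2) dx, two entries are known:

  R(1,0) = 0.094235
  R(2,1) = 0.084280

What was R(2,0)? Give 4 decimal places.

From R(2,1) = (4·R(2,0) − R(1,0))/3, solve for R(2,0):
4·R(2,0) = 3·0.084280 + 0.094235 = 0.347075
R(2,0) = 0.086769

0.0868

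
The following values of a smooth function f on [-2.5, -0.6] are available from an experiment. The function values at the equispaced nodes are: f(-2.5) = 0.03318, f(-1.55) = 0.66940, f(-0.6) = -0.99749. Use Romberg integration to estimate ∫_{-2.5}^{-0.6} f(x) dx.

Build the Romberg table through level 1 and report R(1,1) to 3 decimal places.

0.543

R(0,0) (trapezoid, 1 panel, h=1.9000): -0.91609
R(1,0) (trapezoid, 2 panels, h=0.9500): 0.17788
R(1,1) = 0.17788 + (0.17788 − (-0.91609))/3 = 0.54254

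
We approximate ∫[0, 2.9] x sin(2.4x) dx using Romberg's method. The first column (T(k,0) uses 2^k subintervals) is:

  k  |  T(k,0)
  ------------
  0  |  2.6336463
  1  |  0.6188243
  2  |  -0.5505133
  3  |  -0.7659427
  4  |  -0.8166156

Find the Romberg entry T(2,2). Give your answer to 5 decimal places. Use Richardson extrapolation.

-0.99946

Richardson extrapolation on the trapezoidal column (denominator 4−1=3):
T(1,1) = (4·0.6188243 − 2.6336463) / 3 = -0.0527830
T(2,1) = (4·(-0.5505133) − 0.6188243) / 3 = -0.9402925
T(2,2) = -0.9402925 + (-0.9402925 − (-0.0527830))/15 = -0.9994598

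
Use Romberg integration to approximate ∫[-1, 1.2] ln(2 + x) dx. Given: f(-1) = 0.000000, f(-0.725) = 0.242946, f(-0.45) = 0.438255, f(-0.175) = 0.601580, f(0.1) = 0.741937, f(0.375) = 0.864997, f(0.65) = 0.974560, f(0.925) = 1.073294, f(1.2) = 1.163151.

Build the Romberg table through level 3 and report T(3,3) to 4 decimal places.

1.5221

T(0,0) (trapezoid, 1 panel, h=2.2000): 1.279466
T(1,0) (trapezoid, 2 panels, h=1.1000): 1.455864
T(2,0) (trapezoid, 4 panels, h=0.5500): 1.504980
T(3,0) (trapezoid, 8 panels, h=0.2750): 1.517765
T(1,1) = 1.455864 + (1.455864 − 1.279466)/3 = 1.514663
T(2,1) = 1.504980 + (1.504980 − 1.455864)/3 = 1.521352
T(3,1) = 1.517765 + (1.517765 − 1.504980)/3 = 1.522027
T(2,2) = 1.521352 + (1.521352 − 1.514663)/15 = 1.521798
T(3,2) = 1.522027 + (1.522027 − 1.521352)/15 = 1.522072
T(3,3) = 1.522072 + (1.522072 − 1.521798)/63 = 1.522076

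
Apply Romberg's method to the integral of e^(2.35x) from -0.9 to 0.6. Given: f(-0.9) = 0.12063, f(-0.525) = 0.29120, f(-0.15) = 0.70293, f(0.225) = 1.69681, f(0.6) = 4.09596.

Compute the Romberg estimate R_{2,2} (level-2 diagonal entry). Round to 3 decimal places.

R_{0,0} (trapezoid, 1 panel, h=1.5000): 3.16244
R_{1,0} (trapezoid, 2 panels, h=0.7500): 2.10842
R_{2,0} (trapezoid, 4 panels, h=0.3750): 1.79971
R_{1,1} = 2.10842 + (2.10842 − 3.16244)/3 = 1.75708
R_{2,1} = 1.79971 + (1.79971 − 2.10842)/3 = 1.69681
R_{2,2} = 1.69681 + (1.69681 − 1.75708)/15 = 1.69279

1.693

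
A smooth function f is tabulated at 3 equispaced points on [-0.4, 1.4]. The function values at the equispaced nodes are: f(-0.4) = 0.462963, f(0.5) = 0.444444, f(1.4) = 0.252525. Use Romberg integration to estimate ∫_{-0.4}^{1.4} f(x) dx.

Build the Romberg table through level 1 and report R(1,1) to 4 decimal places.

0.7480

R(0,0) (trapezoid, 1 panel, h=1.8000): 0.643939
R(1,0) (trapezoid, 2 panels, h=0.9000): 0.721969
R(1,1) = 0.721969 + (0.721969 − 0.643939)/3 = 0.747979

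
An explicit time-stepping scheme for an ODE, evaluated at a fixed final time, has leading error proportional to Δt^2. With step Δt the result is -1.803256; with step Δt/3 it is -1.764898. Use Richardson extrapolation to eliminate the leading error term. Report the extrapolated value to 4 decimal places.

-1.7601

The leading error scales as Δt^2; refining by a factor of 3 reduces it by 3^2 = 9.
Extrapolated value = (9·A(Δt/3) − A(Δt)) / (9 − 1)
= (9·(-1.764898) − (-1.803256)) / 8
= -14.080826 / 8 = -1.760103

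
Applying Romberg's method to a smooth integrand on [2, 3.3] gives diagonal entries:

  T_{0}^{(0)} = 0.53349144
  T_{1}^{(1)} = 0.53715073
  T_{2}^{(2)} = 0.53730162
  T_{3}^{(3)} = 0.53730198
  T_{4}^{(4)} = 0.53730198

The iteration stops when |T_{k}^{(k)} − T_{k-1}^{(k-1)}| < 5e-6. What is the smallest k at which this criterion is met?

|T_{1}^{(1)} − T_{0}^{(0)}| = 0.00365929 ≥ 5e-6
|T_{2}^{(2)} − T_{1}^{(1)}| = 0.00015089 ≥ 5e-6
|T_{3}^{(3)} − T_{2}^{(2)}| = 0.00000036 < 5e-6

k = 3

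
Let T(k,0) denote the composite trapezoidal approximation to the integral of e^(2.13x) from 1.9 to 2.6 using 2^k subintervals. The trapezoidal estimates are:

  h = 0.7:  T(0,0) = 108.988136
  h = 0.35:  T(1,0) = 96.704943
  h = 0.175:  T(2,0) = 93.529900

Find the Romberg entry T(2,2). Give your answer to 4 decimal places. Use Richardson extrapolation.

Richardson extrapolation on the trapezoidal column (denominator 4−1=3):
T(1,1) = 96.704943 + (96.704943 − 108.988136)/3 = 92.610545
T(2,1) = 93.529900 + (93.529900 − 96.704943)/3 = 92.471552
T(2,2) = (16·92.471552 − 92.610545) / 15 = 92.462286

92.4623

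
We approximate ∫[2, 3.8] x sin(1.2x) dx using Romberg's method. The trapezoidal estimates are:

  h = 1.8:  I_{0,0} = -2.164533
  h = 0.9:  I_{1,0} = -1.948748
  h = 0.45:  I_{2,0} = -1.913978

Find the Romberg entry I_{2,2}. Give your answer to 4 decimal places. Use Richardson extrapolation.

-1.9041

Richardson extrapolation on the trapezoidal column (denominator 4−1=3):
I_{1,1} = -1.948748 + (-1.948748 − (-2.164533))/3 = -1.876820
I_{2,1} = -1.913978 + (-1.913978 − (-1.948748))/3 = -1.902388
I_{2,2} = -1.902388 + (-1.902388 − (-1.876820))/15 = -1.904093
(Column j=1 coincides with Simpson's rule on the same nodes.)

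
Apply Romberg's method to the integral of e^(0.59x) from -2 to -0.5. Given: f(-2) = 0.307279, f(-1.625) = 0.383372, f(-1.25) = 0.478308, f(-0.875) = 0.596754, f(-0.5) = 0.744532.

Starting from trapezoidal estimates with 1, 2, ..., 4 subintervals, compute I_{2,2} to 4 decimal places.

I_{0,0} (trapezoid, 1 panel, h=1.5000): 0.788858
I_{1,0} (trapezoid, 2 panels, h=0.7500): 0.753160
I_{2,0} (trapezoid, 4 panels, h=0.3750): 0.744127
I_{1,1} = 0.753160 + (0.753160 − 0.788858)/3 = 0.741261
I_{2,1} = 0.744127 + (0.744127 − 0.753160)/3 = 0.741116
I_{2,2} = 0.741116 + (0.741116 − 0.741261)/15 = 0.741106

0.7411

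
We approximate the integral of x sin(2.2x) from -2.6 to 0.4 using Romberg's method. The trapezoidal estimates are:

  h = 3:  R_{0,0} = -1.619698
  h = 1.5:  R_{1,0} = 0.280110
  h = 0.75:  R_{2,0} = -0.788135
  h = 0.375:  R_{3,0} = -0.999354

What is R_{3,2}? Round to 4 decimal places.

-1.0648

R_{2,1} = (4·(-0.788135) − 0.280110) / 3 = -1.144217
R_{3,1} = -0.999354 + (-0.999354 − (-0.788135))/3 = -1.069760
R_{3,2} = (16·(-1.069760) − (-1.144217)) / 15 = -1.064796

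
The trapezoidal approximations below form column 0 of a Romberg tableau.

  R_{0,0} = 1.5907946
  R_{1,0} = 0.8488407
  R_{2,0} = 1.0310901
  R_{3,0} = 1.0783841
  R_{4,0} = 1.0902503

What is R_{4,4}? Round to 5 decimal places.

Richardson extrapolation on the trapezoidal column (denominator 4−1=3):
R_{1,1} = 0.8488407 + (0.8488407 − 1.5907946)/3 = 0.6015227
R_{2,1} = 1.0310901 + (1.0310901 − 0.8488407)/3 = 1.0918399
R_{3,1} = 1.0783841 + (1.0783841 − 1.0310901)/3 = 1.0941488
R_{4,1} = (4·1.0902503 − 1.0783841) / 3 = 1.0942057
R_{2,2} = 1.0918399 + (1.0918399 − 0.6015227)/15 = 1.1245277
R_{3,2} = 1.0941488 + (1.0941488 − 1.0918399)/15 = 1.0943027
R_{4,2} = (16·1.0942057 − 1.0941488) / 15 = 1.0942095
R_{3,3} = 1.0943027 + (1.0943027 − 1.1245277)/63 = 1.0938229
R_{4,3} = 1.0942095 + (1.0942095 − 1.0943027)/63 = 1.0942080
R_{4,4} = 1.0942080 + (1.0942080 − 1.0938229)/255 = 1.0942095

1.09421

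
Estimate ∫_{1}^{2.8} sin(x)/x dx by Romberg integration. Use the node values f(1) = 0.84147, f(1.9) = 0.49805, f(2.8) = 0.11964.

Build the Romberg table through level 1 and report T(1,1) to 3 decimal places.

0.886

T(0,0) (trapezoid, 1 panel, h=1.8000): 0.86500
T(1,0) (trapezoid, 2 panels, h=0.9000): 0.88074
T(1,1) = 0.88074 + (0.88074 − 0.86500)/3 = 0.88599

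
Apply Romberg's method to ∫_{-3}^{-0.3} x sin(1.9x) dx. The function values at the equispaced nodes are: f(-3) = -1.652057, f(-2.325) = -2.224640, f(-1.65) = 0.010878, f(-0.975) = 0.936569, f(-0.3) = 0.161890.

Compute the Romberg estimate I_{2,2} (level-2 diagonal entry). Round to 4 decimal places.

I_{0,0} (trapezoid, 1 panel, h=2.7000): -2.011725
I_{1,0} (trapezoid, 2 panels, h=1.3500): -0.991177
I_{2,0} (trapezoid, 4 panels, h=0.6750): -1.365037
I_{1,1} = -0.991177 + (-0.991177 − (-2.011725))/3 = -0.650994
I_{2,1} = -1.365037 + (-1.365037 − (-0.991177))/3 = -1.489657
I_{2,2} = -1.489657 + (-1.489657 − (-0.650994))/15 = -1.545568

-1.5456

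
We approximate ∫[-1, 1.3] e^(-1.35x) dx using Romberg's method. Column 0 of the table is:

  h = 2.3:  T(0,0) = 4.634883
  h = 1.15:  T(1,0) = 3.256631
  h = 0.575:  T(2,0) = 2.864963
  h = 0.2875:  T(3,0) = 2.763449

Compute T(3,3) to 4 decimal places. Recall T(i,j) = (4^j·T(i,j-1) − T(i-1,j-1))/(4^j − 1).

2.7293

Richardson extrapolation on the trapezoidal column (denominator 4−1=3):
T(1,1) = (4·3.256631 − 4.634883) / 3 = 2.797214
T(2,1) = 2.864963 + (2.864963 − 3.256631)/3 = 2.734407
T(3,1) = 2.763449 + (2.763449 − 2.864963)/3 = 2.729611
T(2,2) = (16·2.734407 − 2.797214) / 15 = 2.730220
T(3,2) = 2.729611 + (2.729611 − 2.734407)/15 = 2.729291
T(3,3) = 2.729291 + (2.729291 − 2.730220)/63 = 2.729276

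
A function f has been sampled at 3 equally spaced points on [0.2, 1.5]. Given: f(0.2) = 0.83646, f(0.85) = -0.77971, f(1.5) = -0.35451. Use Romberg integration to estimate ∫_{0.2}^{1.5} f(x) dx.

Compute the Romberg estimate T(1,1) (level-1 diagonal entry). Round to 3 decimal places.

-0.571

T(0,0) (trapezoid, 1 panel, h=1.3000): 0.31327
T(1,0) (trapezoid, 2 panels, h=0.6500): -0.35018
T(1,1) = -0.35018 + (-0.35018 − 0.31327)/3 = -0.57133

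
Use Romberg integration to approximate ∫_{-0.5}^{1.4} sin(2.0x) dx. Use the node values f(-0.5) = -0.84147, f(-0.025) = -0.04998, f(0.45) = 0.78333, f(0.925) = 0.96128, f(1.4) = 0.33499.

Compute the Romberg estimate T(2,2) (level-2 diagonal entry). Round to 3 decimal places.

0.739

T(0,0) (trapezoid, 1 panel, h=1.9000): -0.48116
T(1,0) (trapezoid, 2 panels, h=0.9500): 0.50359
T(2,0) (trapezoid, 4 panels, h=0.4750): 0.68466
T(1,1) = 0.50359 + (0.50359 − (-0.48116))/3 = 0.83184
T(2,1) = 0.68466 + (0.68466 − 0.50359)/3 = 0.74502
T(2,2) = 0.74502 + (0.74502 − 0.83184)/15 = 0.73923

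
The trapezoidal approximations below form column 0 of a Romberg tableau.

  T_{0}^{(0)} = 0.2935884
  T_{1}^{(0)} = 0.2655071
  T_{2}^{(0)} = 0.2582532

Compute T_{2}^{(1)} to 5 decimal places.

T_{2}^{(1)} = (4·0.2582532 − 0.2655071) / 3 = 0.2558352

0.25584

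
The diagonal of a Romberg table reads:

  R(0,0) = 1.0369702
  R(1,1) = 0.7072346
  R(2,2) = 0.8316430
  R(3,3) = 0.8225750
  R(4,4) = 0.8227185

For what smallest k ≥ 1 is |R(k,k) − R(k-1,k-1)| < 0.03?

|R(1,1) − R(0,0)| = 0.3297356 ≥ 0.03
|R(2,2) − R(1,1)| = 0.1244084 ≥ 0.03
|R(3,3) − R(2,2)| = 0.0090680 < 0.03

k = 3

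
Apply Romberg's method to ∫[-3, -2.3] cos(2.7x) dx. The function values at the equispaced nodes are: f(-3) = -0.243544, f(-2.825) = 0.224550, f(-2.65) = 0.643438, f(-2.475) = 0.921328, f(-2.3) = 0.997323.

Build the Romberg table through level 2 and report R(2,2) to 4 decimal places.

0.3863

R(0,0) (trapezoid, 1 panel, h=0.7000): 0.263823
R(1,0) (trapezoid, 2 panels, h=0.3500): 0.357115
R(2,0) (trapezoid, 4 panels, h=0.1750): 0.379086
R(1,1) = 0.357115 + (0.357115 − 0.263823)/3 = 0.388212
R(2,1) = 0.379086 + (0.379086 − 0.357115)/3 = 0.386410
R(2,2) = 0.386410 + (0.386410 − 0.388212)/15 = 0.386290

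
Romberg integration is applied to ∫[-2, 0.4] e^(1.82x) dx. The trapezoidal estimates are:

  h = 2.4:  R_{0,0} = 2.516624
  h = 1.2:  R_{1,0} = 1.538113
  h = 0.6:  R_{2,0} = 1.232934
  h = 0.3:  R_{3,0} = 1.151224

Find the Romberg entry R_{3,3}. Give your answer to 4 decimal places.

1.1235

Richardson extrapolation on the trapezoidal column (denominator 4−1=3):
R_{1,1} = (4·1.538113 − 2.516624) / 3 = 1.211943
R_{2,1} = (4·1.232934 − 1.538113) / 3 = 1.131208
R_{3,1} = 1.151224 + (1.151224 − 1.232934)/3 = 1.123987
R_{2,2} = (16·1.131208 − 1.211943) / 15 = 1.125826
R_{3,2} = (16·1.123987 − 1.131208) / 15 = 1.123506
R_{3,3} = (64·1.123506 − 1.125826) / 63 = 1.123469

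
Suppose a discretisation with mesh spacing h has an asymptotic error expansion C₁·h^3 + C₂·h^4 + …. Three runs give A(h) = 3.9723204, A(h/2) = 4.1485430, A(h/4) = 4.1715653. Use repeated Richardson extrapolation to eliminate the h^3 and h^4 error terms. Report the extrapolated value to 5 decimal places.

First eliminate the h^3 term (factor 2^3 = 8):
  B₁ = (8·4.1485430 − 3.9723204)/7 = 4.1737177
  B₂ = (8·4.1715653 − 4.1485430)/7 = 4.1748542
Then eliminate the h^4 term (factor 2^4 = 16):
  (16·4.1748542 − 4.1737177)/15 = 4.1749300

4.17493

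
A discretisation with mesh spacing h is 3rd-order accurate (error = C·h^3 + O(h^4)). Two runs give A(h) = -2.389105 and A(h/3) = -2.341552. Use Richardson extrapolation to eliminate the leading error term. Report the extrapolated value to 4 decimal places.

-2.3397

Extrapolated value = (27·A(h/3) − A(h)) / (27 − 1)
= (27·(-2.341552) − (-2.389105)) / 26
= -60.832799 / 26 = -2.339723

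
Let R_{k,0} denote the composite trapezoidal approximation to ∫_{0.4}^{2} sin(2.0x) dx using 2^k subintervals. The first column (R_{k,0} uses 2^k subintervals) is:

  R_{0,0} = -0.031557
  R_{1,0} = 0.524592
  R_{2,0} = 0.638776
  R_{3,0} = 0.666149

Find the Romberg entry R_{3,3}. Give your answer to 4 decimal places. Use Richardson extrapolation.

0.6752

Richardson extrapolation on the trapezoidal column (denominator 4−1=3):
R_{1,1} = 0.524592 + (0.524592 − (-0.031557))/3 = 0.709975
R_{2,1} = 0.638776 + (0.638776 − 0.524592)/3 = 0.676837
R_{3,1} = (4·0.666149 − 0.638776) / 3 = 0.675273
R_{2,2} = (16·0.676837 − 0.709975) / 15 = 0.674628
R_{3,2} = 0.675273 + (0.675273 − 0.676837)/15 = 0.675169
R_{3,3} = (64·0.675169 − 0.674628) / 63 = 0.675178
(Column j=1 coincides with Simpson's rule on the same nodes.)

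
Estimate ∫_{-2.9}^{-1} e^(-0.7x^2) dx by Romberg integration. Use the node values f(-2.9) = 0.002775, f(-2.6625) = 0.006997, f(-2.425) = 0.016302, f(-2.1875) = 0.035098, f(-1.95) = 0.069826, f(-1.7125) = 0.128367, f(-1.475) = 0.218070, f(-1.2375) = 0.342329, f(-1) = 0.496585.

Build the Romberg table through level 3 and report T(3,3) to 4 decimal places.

T(0,0) (trapezoid, 1 panel, h=1.9000): 0.474392
T(1,0) (trapezoid, 2 panels, h=0.9500): 0.303531
T(2,0) (trapezoid, 4 panels, h=0.4750): 0.263092
T(3,0) (trapezoid, 8 panels, h=0.2375): 0.253334
T(1,1) = 0.303531 + (0.303531 − 0.474392)/3 = 0.246577
T(2,1) = 0.263092 + (0.263092 − 0.303531)/3 = 0.249612
T(3,1) = 0.253334 + (0.253334 − 0.263092)/3 = 0.250081
T(2,2) = 0.249612 + (0.249612 − 0.246577)/15 = 0.249814
T(3,2) = 0.250081 + (0.250081 − 0.249612)/15 = 0.250112
T(3,3) = 0.250112 + (0.250112 − 0.249814)/63 = 0.250117

0.2501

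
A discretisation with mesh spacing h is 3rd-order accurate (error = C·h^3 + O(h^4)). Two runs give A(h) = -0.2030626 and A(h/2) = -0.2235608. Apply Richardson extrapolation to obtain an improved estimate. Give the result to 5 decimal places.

-0.22649

The leading error scales as h^3; refining by a factor of 2 reduces it by 2^3 = 8.
Extrapolated value = (8·A(h/2) − A(h)) / (8 − 1)
= (8·(-0.2235608) − (-0.2030626)) / 7
= -1.5854238 / 7 = -0.2264891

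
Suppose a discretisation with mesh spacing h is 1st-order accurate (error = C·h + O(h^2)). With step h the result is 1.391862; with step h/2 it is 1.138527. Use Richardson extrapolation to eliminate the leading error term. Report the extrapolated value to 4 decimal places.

0.8852

The leading error scales as h; refining by a factor of 2 reduces it by 2^1 = 2.
Extrapolated value = (2·A(h/2) − A(h)) / (2 − 1)
= (2·1.138527 − 1.391862) / 1
= 0.885192 / 1 = 0.885192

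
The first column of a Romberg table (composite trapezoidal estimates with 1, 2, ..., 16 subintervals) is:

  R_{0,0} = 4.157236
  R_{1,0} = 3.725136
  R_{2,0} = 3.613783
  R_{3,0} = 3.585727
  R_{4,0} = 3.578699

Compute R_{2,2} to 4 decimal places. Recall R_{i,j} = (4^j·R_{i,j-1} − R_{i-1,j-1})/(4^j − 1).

Richardson extrapolation on the trapezoidal column (denominator 4−1=3):
R_{1,1} = (4·3.725136 − 4.157236) / 3 = 3.581103
R_{2,1} = 3.613783 + (3.613783 − 3.725136)/3 = 3.576665
R_{2,2} = (16·3.576665 − 3.581103) / 15 = 3.576369

3.5764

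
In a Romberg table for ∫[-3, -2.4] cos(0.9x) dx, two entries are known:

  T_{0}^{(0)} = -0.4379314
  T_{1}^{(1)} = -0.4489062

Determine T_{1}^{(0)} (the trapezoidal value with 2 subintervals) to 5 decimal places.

-0.44616

From T_{1}^{(1)} = (4·T_{1}^{(0)} − T_{0}^{(0)})/3, solve for T_{1}^{(0)}:
4·T_{1}^{(0)} = 3·(-0.4489062) + (-0.4379314) = -1.7846500
T_{1}^{(0)} = -0.4461625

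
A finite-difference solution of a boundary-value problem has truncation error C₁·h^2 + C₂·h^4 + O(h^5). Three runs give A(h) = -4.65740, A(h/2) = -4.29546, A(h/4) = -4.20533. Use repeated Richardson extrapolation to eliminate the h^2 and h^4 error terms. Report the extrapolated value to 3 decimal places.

First eliminate the h^2 term (factor 2^2 = 4):
  B₁ = (4·(-4.29546) − (-4.65740))/3 = -4.17481
  B₂ = (4·(-4.20533) − (-4.29546))/3 = -4.17529
Then eliminate the h^4 term (factor 2^4 = 16):
  (16·(-4.17529) − (-4.17481))/15 = -4.17532

-4.175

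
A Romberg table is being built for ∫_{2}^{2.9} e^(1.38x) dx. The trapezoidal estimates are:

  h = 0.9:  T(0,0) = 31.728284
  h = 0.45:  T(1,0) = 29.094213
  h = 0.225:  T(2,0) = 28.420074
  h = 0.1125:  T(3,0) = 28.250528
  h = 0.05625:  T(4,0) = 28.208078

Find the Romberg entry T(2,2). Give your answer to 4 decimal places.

28.1940

T(1,1) = 29.094213 + (29.094213 − 31.728284)/3 = 28.216189
T(2,1) = 28.420074 + (28.420074 − 29.094213)/3 = 28.195361
T(2,2) = (16·28.195361 − 28.216189) / 15 = 28.193972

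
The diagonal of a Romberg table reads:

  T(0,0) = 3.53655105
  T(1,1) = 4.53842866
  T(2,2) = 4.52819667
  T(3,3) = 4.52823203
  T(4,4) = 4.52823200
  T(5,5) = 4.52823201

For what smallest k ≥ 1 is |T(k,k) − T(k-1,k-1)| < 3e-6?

k = 4

|T(1,1) − T(0,0)| = 1.00187761 ≥ 3e-6
|T(2,2) − T(1,1)| = 0.01023199 ≥ 3e-6
|T(3,3) − T(2,2)| = 0.00003536 ≥ 3e-6
|T(4,4) − T(3,3)| = 0.00000003 < 3e-6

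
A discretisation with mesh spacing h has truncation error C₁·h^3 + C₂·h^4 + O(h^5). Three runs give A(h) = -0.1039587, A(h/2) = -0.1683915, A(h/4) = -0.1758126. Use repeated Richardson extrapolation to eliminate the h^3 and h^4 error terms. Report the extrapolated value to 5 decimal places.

First eliminate the h^3 term (factor 2^3 = 8):
  B₁ = (8·(-0.1683915) − (-0.1039587))/7 = -0.1775962
  B₂ = (8·(-0.1758126) − (-0.1683915))/7 = -0.1768728
Then eliminate the h^4 term (factor 2^4 = 16):
  (16·(-0.1768728) − (-0.1775962))/15 = -0.1768246

-0.17682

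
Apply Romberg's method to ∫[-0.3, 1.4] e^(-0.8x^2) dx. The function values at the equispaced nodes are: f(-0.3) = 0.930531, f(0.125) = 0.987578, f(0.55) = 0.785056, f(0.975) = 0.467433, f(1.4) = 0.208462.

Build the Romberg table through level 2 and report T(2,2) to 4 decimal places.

T(0,0) (trapezoid, 1 panel, h=1.7000): 0.968144
T(1,0) (trapezoid, 2 panels, h=0.8500): 1.151370
T(2,0) (trapezoid, 4 panels, h=0.4250): 1.194064
T(1,1) = 1.151370 + (1.151370 − 0.968144)/3 = 1.212445
T(2,1) = 1.194064 + (1.194064 − 1.151370)/3 = 1.208295
T(2,2) = 1.208295 + (1.208295 − 1.212445)/15 = 1.208018

1.2080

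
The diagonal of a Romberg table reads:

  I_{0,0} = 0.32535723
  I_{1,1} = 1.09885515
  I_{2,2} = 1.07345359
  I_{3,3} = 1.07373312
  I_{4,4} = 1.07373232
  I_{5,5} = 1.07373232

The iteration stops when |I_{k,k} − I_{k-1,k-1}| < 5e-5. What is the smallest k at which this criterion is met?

k = 4

|I_{1,1} − I_{0,0}| = 0.77349792 ≥ 5e-5
|I_{2,2} − I_{1,1}| = 0.02540156 ≥ 5e-5
|I_{3,3} − I_{2,2}| = 0.00027953 ≥ 5e-5
|I_{4,4} − I_{3,3}| = 0.00000080 < 5e-5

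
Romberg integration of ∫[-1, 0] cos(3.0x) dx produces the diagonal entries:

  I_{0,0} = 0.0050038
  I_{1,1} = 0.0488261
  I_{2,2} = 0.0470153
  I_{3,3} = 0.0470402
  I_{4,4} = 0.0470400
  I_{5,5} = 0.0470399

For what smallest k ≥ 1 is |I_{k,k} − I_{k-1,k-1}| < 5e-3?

|I_{1,1} − I_{0,0}| = 0.0438223 ≥ 5e-3
|I_{2,2} − I_{1,1}| = 0.0018108 < 5e-3

k = 2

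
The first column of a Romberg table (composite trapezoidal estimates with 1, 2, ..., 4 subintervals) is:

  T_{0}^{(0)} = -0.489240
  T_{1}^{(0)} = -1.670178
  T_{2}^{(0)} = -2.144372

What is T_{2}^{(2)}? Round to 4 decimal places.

T_{1}^{(1)} = (4·(-1.670178) − (-0.489240)) / 3 = -2.063824
T_{2}^{(1)} = (4·(-2.144372) − (-1.670178)) / 3 = -2.302437
T_{2}^{(2)} = (16·(-2.302437) − (-2.063824)) / 15 = -2.318345

-2.3183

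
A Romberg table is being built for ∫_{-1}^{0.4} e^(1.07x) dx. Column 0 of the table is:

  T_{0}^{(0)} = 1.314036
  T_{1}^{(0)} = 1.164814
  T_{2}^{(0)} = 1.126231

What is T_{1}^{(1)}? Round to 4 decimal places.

Richardson extrapolation on the trapezoidal column (denominator 4−1=3):
T_{1}^{(1)} = 1.164814 + (1.164814 − 1.314036)/3 = 1.115073

1.1151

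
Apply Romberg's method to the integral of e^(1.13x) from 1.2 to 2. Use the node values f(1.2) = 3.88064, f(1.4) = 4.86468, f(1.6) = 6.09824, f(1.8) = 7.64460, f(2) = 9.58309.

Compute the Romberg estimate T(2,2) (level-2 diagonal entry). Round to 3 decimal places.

5.046

T(0,0) (trapezoid, 1 panel, h=0.8000): 5.38549
T(1,0) (trapezoid, 2 panels, h=0.4000): 5.13204
T(2,0) (trapezoid, 4 panels, h=0.2000): 5.06788
T(1,1) = 5.13204 + (5.13204 − 5.38549)/3 = 5.04756
T(2,1) = 5.06788 + (5.06788 − 5.13204)/3 = 5.04649
T(2,2) = 5.04649 + (5.04649 − 5.04756)/15 = 5.04642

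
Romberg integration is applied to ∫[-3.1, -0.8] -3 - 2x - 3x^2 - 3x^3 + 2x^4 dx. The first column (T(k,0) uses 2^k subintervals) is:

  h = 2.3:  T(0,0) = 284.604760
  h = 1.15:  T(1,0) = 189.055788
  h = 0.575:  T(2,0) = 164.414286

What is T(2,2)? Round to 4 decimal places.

T(1,1) = 189.055788 + (189.055788 − 284.604760)/3 = 157.206131
T(2,1) = 164.414286 + (164.414286 − 189.055788)/3 = 156.200452
T(2,2) = 156.200452 + (156.200452 − 157.206131)/15 = 156.133407
(Column j=1 coincides with Simpson's rule on the same nodes.)

156.1334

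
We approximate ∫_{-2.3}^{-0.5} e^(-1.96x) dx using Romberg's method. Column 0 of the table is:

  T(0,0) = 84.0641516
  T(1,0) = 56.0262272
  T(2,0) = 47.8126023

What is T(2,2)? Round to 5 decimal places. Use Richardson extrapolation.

Richardson extrapolation on the trapezoidal column (denominator 4−1=3):
T(1,1) = 56.0262272 + (56.0262272 − 84.0641516)/3 = 46.6802524
T(2,1) = (4·47.8126023 − 56.0262272) / 3 = 45.0747273
T(2,2) = (16·45.0747273 − 46.6802524) / 15 = 44.9676923
(Column j=1 coincides with Simpson's rule on the same nodes.)

44.96769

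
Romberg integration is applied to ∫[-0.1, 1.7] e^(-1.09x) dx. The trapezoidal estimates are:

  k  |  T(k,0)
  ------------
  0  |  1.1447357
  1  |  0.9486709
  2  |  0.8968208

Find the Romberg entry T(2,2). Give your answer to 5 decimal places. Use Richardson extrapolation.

0.87929

T(1,1) = 0.9486709 + (0.9486709 − 1.1447357)/3 = 0.8833160
T(2,1) = (4·0.8968208 − 0.9486709) / 3 = 0.8795374
T(2,2) = (16·0.8795374 − 0.8833160) / 15 = 0.8792855
(Column j=1 coincides with Simpson's rule on the same nodes.)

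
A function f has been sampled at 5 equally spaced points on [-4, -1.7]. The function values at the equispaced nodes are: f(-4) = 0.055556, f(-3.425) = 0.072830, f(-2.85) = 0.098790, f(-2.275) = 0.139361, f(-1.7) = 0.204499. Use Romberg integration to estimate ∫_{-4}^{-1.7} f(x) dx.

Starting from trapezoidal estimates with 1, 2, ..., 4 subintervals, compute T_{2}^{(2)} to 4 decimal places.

T_{0}^{(0)} (trapezoid, 1 panel, h=2.3000): 0.299063
T_{1}^{(0)} (trapezoid, 2 panels, h=1.1500): 0.263140
T_{2}^{(0)} (trapezoid, 4 panels, h=0.5750): 0.253580
T_{1}^{(1)} = 0.263140 + (0.263140 − 0.299063)/3 = 0.251166
T_{2}^{(1)} = 0.253580 + (0.253580 − 0.263140)/3 = 0.250393
T_{2}^{(2)} = 0.250393 + (0.250393 − 0.251166)/15 = 0.250341

0.2503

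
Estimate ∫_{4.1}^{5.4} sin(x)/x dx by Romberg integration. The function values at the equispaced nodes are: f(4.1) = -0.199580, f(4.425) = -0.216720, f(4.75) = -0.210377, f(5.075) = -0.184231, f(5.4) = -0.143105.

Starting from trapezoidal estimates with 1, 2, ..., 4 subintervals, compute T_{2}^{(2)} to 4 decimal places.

T_{0}^{(0)} (trapezoid, 1 panel, h=1.3000): -0.222745
T_{1}^{(0)} (trapezoid, 2 panels, h=0.6500): -0.248118
T_{2}^{(0)} (trapezoid, 4 panels, h=0.3250): -0.254368
T_{1}^{(1)} = -0.248118 + (-0.248118 − (-0.222745))/3 = -0.256576
T_{2}^{(1)} = -0.254368 + (-0.254368 − (-0.248118))/3 = -0.256451
T_{2}^{(2)} = -0.256451 + (-0.256451 − (-0.256576))/15 = -0.256443

-0.2564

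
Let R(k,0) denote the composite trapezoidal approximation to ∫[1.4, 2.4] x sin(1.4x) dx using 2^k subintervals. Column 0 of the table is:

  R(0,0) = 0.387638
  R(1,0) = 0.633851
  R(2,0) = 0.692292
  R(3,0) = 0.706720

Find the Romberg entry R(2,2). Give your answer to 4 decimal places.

Richardson extrapolation on the trapezoidal column (denominator 4−1=3):
R(1,1) = 0.633851 + (0.633851 − 0.387638)/3 = 0.715922
R(2,1) = (4·0.692292 − 0.633851) / 3 = 0.711772
R(2,2) = 0.711772 + (0.711772 − 0.715922)/15 = 0.711495

0.7115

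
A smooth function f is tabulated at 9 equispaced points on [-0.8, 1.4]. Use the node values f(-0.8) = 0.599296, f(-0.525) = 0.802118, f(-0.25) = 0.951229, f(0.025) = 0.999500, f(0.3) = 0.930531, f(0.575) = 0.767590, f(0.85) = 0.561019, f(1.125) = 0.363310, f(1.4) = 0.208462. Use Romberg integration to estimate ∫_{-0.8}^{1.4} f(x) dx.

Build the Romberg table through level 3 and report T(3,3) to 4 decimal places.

T(0,0) (trapezoid, 1 panel, h=2.2000): 0.888534
T(1,0) (trapezoid, 2 panels, h=1.1000): 1.467851
T(2,0) (trapezoid, 4 panels, h=0.5500): 1.565662
T(3,0) (trapezoid, 8 panels, h=0.2750): 1.589273
T(1,1) = 1.467851 + (1.467851 − 0.888534)/3 = 1.660957
T(2,1) = 1.565662 + (1.565662 − 1.467851)/3 = 1.598266
T(3,1) = 1.589273 + (1.589273 − 1.565662)/3 = 1.597143
T(2,2) = 1.598266 + (1.598266 − 1.660957)/15 = 1.594087
T(3,2) = 1.597143 + (1.597143 − 1.598266)/15 = 1.597068
T(3,3) = 1.597068 + (1.597068 − 1.594087)/63 = 1.597115

1.5971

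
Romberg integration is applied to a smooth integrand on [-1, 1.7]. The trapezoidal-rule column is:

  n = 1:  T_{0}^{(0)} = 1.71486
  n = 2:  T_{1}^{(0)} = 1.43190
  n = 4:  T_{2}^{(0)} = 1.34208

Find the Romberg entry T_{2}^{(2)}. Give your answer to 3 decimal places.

Richardson extrapolation on the trapezoidal column (denominator 4−1=3):
T_{1}^{(1)} = 1.43190 + (1.43190 − 1.71486)/3 = 1.33758
T_{2}^{(1)} = 1.34208 + (1.34208 − 1.43190)/3 = 1.31214
T_{2}^{(2)} = 1.31214 + (1.31214 − 1.33758)/15 = 1.31044
(Column j=1 coincides with Simpson's rule on the same nodes.)

1.310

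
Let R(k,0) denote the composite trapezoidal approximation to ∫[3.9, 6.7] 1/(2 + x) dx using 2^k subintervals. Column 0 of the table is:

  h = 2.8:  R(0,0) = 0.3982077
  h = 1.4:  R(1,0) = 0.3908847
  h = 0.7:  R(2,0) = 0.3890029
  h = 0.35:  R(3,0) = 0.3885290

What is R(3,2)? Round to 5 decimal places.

R(2,1) = 0.3890029 + (0.3890029 − 0.3908847)/3 = 0.3883756
R(3,1) = 0.3885290 + (0.3885290 − 0.3890029)/3 = 0.3883710
R(3,2) = (16·0.3883710 − 0.3883756) / 15 = 0.3883707

0.38837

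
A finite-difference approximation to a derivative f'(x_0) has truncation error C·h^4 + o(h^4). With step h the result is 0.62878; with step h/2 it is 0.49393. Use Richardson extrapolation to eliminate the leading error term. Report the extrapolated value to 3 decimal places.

Extrapolated value = (16·A(h/2) − A(h)) / (16 − 1)
= (16·0.49393 − 0.62878) / 15
= 7.27410 / 15 = 0.48494

0.485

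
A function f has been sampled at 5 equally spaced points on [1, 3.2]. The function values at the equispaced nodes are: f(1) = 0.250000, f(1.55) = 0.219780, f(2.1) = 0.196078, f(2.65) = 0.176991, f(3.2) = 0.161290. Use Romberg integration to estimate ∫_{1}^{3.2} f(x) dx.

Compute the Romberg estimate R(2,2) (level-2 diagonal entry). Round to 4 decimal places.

0.4383

R(0,0) (trapezoid, 1 panel, h=2.2000): 0.452419
R(1,0) (trapezoid, 2 panels, h=1.1000): 0.441895
R(2,0) (trapezoid, 4 panels, h=0.5500): 0.439172
R(1,1) = 0.441895 + (0.441895 − 0.452419)/3 = 0.438387
R(2,1) = 0.439172 + (0.439172 − 0.441895)/3 = 0.438264
R(2,2) = 0.438264 + (0.438264 − 0.438387)/15 = 0.438256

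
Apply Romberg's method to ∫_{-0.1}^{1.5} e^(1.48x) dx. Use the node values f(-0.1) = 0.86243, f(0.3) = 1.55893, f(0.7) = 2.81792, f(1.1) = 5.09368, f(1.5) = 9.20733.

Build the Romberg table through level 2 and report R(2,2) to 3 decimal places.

5.639

R(0,0) (trapezoid, 1 panel, h=1.6000): 8.05581
R(1,0) (trapezoid, 2 panels, h=0.8000): 6.28224
R(2,0) (trapezoid, 4 panels, h=0.4000): 5.80216
R(1,1) = 6.28224 + (6.28224 − 8.05581)/3 = 5.69105
R(2,1) = 5.80216 + (5.80216 − 6.28224)/3 = 5.64213
R(2,2) = 5.64213 + (5.64213 − 5.69105)/15 = 5.63887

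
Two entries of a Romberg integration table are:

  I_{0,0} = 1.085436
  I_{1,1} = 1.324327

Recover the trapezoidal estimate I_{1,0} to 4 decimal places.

From I_{1,1} = (4·I_{1,0} − I_{0,0})/3, solve for I_{1,0}:
4·I_{1,0} = 3·1.324327 + 1.085436 = 5.058417
I_{1,0} = 1.264604

1.2646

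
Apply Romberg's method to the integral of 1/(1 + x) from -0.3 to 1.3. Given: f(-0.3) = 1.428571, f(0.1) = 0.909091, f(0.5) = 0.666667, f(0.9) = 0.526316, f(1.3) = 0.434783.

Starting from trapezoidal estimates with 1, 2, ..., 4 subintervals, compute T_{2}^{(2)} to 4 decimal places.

T_{0}^{(0)} (trapezoid, 1 panel, h=1.6000): 1.490683
T_{1}^{(0)} (trapezoid, 2 panels, h=0.8000): 1.278675
T_{2}^{(0)} (trapezoid, 4 panels, h=0.4000): 1.213500
T_{1}^{(1)} = 1.278675 + (1.278675 − 1.490683)/3 = 1.208006
T_{2}^{(1)} = 1.213500 + (1.213500 − 1.278675)/3 = 1.191775
T_{2}^{(2)} = 1.191775 + (1.191775 − 1.208006)/15 = 1.190693

1.1907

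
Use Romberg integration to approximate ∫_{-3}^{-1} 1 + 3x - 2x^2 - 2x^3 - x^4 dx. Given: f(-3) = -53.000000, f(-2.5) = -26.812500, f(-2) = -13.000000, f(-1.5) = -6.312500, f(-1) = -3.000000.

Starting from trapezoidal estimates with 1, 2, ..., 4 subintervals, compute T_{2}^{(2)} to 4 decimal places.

T_{0}^{(0)} (trapezoid, 1 panel, h=2.0000): -56.000000
T_{1}^{(0)} (trapezoid, 2 panels, h=1.0000): -41.000000
T_{2}^{(0)} (trapezoid, 4 panels, h=0.5000): -37.062500
T_{1}^{(1)} = -41.000000 + (-41.000000 − (-56.000000))/3 = -36.000000
T_{2}^{(1)} = -37.062500 + (-37.062500 − (-41.000000))/3 = -35.750000
T_{2}^{(2)} = -35.750000 + (-35.750000 − (-36.000000))/15 = -35.733333

-35.7333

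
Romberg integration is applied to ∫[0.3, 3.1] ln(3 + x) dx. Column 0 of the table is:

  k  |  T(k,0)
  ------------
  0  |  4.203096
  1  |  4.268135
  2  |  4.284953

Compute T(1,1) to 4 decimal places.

Richardson extrapolation on the trapezoidal column (denominator 4−1=3):
T(1,1) = 4.268135 + (4.268135 − 4.203096)/3 = 4.289815

4.2898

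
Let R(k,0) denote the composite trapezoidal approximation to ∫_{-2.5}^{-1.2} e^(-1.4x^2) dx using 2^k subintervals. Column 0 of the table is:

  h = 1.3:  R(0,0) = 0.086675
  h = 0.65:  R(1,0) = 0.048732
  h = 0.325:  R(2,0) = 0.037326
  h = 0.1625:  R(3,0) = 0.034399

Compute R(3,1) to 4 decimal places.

R(3,1) = (4·0.034399 − 0.037326) / 3 = 0.033423

0.0334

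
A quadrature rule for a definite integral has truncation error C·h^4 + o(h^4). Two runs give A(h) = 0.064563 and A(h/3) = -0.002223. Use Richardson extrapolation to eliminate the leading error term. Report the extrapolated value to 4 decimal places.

-0.0031

Extrapolated value = (81·A(h/3) − A(h)) / (81 − 1)
= (81·(-0.002223) − 0.064563) / 80
= -0.244626 / 80 = -0.003058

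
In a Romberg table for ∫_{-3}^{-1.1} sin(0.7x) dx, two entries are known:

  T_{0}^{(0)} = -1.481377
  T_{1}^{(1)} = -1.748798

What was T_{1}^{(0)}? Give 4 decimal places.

-1.6819

From T_{1}^{(1)} = (4·T_{1}^{(0)} − T_{0}^{(0)})/3, solve for T_{1}^{(0)}:
4·T_{1}^{(0)} = 3·(-1.748798) + (-1.481377) = -6.727771
T_{1}^{(0)} = -1.681943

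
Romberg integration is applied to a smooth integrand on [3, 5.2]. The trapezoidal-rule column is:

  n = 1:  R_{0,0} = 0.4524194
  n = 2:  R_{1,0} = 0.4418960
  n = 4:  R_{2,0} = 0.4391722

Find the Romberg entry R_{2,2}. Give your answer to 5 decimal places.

0.43826

Richardson extrapolation on the trapezoidal column (denominator 4−1=3):
R_{1,1} = (4·0.4418960 − 0.4524194) / 3 = 0.4383882
R_{2,1} = 0.4391722 + (0.4391722 − 0.4418960)/3 = 0.4382643
R_{2,2} = 0.4382643 + (0.4382643 − 0.4383882)/15 = 0.4382560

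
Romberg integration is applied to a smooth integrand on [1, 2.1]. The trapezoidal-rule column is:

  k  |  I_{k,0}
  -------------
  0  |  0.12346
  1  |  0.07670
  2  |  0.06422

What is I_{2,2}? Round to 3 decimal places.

I_{1,1} = (4·0.07670 − 0.12346) / 3 = 0.06111
I_{2,1} = 0.06422 + (0.06422 − 0.07670)/3 = 0.06006
I_{2,2} = 0.06006 + (0.06006 − 0.06111)/15 = 0.05999

0.060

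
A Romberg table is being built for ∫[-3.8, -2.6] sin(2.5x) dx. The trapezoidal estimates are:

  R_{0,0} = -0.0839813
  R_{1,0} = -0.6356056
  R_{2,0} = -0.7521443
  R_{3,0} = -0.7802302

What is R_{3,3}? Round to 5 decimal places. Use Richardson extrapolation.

-0.78951

R_{1,1} = -0.6356056 + (-0.6356056 − (-0.0839813))/3 = -0.8194804
R_{2,1} = -0.7521443 + (-0.7521443 − (-0.6356056))/3 = -0.7909905
R_{3,1} = -0.7802302 + (-0.7802302 − (-0.7521443))/3 = -0.7895922
R_{2,2} = -0.7909905 + (-0.7909905 − (-0.8194804))/15 = -0.7890912
R_{3,2} = (16·(-0.7895922) − (-0.7909905)) / 15 = -0.7894990
R_{3,3} = -0.7894990 + (-0.7894990 − (-0.7890912))/63 = -0.7895055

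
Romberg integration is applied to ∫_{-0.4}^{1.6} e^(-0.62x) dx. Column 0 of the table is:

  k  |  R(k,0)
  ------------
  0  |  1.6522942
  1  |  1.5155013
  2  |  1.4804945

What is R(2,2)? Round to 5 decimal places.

R(1,1) = 1.5155013 + (1.5155013 − 1.6522942)/3 = 1.4699037
R(2,1) = 1.4804945 + (1.4804945 − 1.5155013)/3 = 1.4688256
R(2,2) = (16·1.4688256 − 1.4699037) / 15 = 1.4687537

1.46875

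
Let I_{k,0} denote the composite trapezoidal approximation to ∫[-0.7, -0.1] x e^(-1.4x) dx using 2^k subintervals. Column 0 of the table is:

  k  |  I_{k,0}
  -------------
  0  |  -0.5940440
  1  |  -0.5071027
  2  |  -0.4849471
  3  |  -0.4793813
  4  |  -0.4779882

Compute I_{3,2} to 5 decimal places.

-0.47752

I_{2,1} = (4·(-0.4849471) − (-0.5071027)) / 3 = -0.4775619
I_{3,1} = (4·(-0.4793813) − (-0.4849471)) / 3 = -0.4775260
I_{3,2} = -0.4775260 + (-0.4775260 − (-0.4775619))/15 = -0.4775236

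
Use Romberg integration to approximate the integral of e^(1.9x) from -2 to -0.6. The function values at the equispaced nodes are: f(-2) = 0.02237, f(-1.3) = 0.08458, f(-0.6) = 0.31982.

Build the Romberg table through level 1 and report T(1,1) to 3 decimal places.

T(0,0) (trapezoid, 1 panel, h=1.4000): 0.23953
T(1,0) (trapezoid, 2 panels, h=0.7000): 0.17897
T(1,1) = 0.17897 + (0.17897 − 0.23953)/3 = 0.15878

0.159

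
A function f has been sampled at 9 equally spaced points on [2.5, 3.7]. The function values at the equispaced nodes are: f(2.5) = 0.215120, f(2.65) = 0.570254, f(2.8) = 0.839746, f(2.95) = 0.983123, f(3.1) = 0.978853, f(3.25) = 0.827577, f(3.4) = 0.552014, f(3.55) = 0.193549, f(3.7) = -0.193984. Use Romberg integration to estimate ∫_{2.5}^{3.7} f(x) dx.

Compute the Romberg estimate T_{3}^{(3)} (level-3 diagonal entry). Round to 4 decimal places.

0.7529

T_{0}^{(0)} (trapezoid, 1 panel, h=1.2000): 0.012682
T_{1}^{(0)} (trapezoid, 2 panels, h=0.6000): 0.593653
T_{2}^{(0)} (trapezoid, 4 panels, h=0.3000): 0.714354
T_{3}^{(0)} (trapezoid, 8 panels, h=0.1500): 0.743353
T_{1}^{(1)} = 0.593653 + (0.593653 − 0.012682)/3 = 0.787310
T_{2}^{(1)} = 0.714354 + (0.714354 − 0.593653)/3 = 0.754588
T_{3}^{(1)} = 0.743353 + (0.743353 − 0.714354)/3 = 0.753019
T_{2}^{(2)} = 0.754588 + (0.754588 − 0.787310)/15 = 0.752407
T_{3}^{(2)} = 0.753019 + (0.753019 − 0.754588)/15 = 0.752914
T_{3}^{(3)} = 0.752914 + (0.752914 − 0.752407)/63 = 0.752922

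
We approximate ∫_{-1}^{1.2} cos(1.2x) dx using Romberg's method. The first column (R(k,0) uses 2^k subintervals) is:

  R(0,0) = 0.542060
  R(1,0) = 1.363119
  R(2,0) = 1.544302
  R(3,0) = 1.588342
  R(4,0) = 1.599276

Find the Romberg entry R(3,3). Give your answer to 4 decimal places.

R(1,1) = 1.363119 + (1.363119 − 0.542060)/3 = 1.636805
R(2,1) = (4·1.544302 − 1.363119) / 3 = 1.604696
R(3,1) = 1.588342 + (1.588342 − 1.544302)/3 = 1.603022
R(2,2) = (16·1.604696 − 1.636805) / 15 = 1.602555
R(3,2) = (16·1.603022 − 1.604696) / 15 = 1.602910
R(3,3) = (64·1.602910 − 1.602555) / 63 = 1.602916

1.6029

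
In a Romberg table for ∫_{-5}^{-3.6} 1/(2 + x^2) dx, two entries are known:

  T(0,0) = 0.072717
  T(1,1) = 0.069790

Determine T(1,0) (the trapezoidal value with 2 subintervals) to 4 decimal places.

From T(1,1) = (4·T(1,0) − T(0,0))/3, solve for T(1,0):
4·T(1,0) = 3·0.069790 + 0.072717 = 0.282087
T(1,0) = 0.070522

0.0705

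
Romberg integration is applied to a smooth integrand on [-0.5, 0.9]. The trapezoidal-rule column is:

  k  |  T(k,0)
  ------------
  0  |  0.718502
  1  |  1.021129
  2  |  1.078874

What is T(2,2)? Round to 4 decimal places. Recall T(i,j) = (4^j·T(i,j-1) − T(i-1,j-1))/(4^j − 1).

Richardson extrapolation on the trapezoidal column (denominator 4−1=3):
T(1,1) = (4·1.021129 − 0.718502) / 3 = 1.122005
T(2,1) = (4·1.078874 − 1.021129) / 3 = 1.098122
T(2,2) = (16·1.098122 − 1.122005) / 15 = 1.096530

1.0965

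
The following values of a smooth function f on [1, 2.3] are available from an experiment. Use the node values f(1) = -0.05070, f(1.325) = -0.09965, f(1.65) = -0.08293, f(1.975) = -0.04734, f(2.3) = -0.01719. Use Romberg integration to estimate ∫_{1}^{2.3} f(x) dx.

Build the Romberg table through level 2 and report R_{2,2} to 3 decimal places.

R_{0,0} (trapezoid, 1 panel, h=1.3000): -0.04413
R_{1,0} (trapezoid, 2 panels, h=0.6500): -0.07597
R_{2,0} (trapezoid, 4 panels, h=0.3250): -0.08576
R_{1,1} = -0.07597 + (-0.07597 − (-0.04413))/3 = -0.08658
R_{2,1} = -0.08576 + (-0.08576 − (-0.07597))/3 = -0.08902
R_{2,2} = -0.08902 + (-0.08902 − (-0.08658))/15 = -0.08918

-0.089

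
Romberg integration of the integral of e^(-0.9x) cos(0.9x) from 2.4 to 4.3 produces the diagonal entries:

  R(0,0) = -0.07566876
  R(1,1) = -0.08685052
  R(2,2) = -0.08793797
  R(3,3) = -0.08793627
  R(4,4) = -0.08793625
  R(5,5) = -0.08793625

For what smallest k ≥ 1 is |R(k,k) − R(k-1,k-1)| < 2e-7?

k = 4

|R(1,1) − R(0,0)| = 0.01118176 ≥ 2e-7
|R(2,2) − R(1,1)| = 0.00108745 ≥ 2e-7
|R(3,3) − R(2,2)| = 0.00000170 ≥ 2e-7
|R(4,4) − R(3,3)| = 0.00000002 < 2e-7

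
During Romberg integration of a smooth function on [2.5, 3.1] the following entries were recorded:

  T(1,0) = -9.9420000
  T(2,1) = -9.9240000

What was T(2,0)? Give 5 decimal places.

From T(2,1) = (4·T(2,0) − T(1,0))/3, solve for T(2,0):
4·T(2,0) = 3·(-9.9240000) + (-9.9420000) = -39.7140000
T(2,0) = -9.9285000

-9.92850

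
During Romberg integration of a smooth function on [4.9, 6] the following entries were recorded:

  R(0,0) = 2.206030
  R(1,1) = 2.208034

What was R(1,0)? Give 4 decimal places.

2.2075

From R(1,1) = (4·R(1,0) − R(0,0))/3, solve for R(1,0):
4·R(1,0) = 3·2.208034 + 2.206030 = 8.830132
R(1,0) = 2.207533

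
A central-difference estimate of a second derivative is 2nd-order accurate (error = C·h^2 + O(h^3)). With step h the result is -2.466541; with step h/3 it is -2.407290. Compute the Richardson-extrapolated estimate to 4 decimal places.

The leading error scales as h^2; refining by a factor of 3 reduces it by 3^2 = 9.
Extrapolated value = (9·A(h/3) − A(h)) / (9 − 1)
= (9·(-2.407290) − (-2.466541)) / 8
= -19.199069 / 8 = -2.399884

-2.3999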